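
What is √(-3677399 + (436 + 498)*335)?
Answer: I*√3364509 ≈ 1834.3*I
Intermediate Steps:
√(-3677399 + (436 + 498)*335) = √(-3677399 + 934*335) = √(-3677399 + 312890) = √(-3364509) = I*√3364509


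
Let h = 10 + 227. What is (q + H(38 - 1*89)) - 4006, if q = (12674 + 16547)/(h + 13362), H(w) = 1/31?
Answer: -1687885964/421569 ≈ -4003.8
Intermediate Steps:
h = 237
H(w) = 1/31
q = 29221/13599 (q = (12674 + 16547)/(237 + 13362) = 29221/13599 ≈ 2.1488)
(q + H(38 - 1*89)) - 4006 = (29221/13599 + 1/31) - 4006 = 919450/421569 - 4006 = -1687885964/421569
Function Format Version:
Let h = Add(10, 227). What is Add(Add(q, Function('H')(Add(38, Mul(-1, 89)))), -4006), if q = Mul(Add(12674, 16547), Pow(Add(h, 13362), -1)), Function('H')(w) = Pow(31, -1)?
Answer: Rational(-1687885964, 421569) ≈ -4003.8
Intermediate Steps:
h = 237
Function('H')(w) = Rational(1, 31)
q = Rational(29221, 13599) (q = Mul(Add(12674, 16547), Pow(Add(237, 13362), -1)) = Mul(29221, Pow(13599, -1)) = Mul(29221, Rational(1, 13599)) = Rational(29221, 13599) ≈ 2.1488)
Add(Add(q, Function('H')(Add(38, Mul(-1, 89)))), -4006) = Add(Add(Rational(29221, 13599), Rational(1, 31)), -4006) = Add(Rational(919450, 421569), -4006) = Rational(-1687885964, 421569)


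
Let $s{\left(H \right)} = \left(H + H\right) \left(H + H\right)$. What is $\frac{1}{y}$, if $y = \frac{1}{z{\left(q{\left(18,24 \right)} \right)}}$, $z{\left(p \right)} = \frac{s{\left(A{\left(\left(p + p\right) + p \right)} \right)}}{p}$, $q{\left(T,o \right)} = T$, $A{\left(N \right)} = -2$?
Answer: $\frac{8}{9} \approx 0.88889$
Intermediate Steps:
$s{\left(H \right)} = 4 H^{2}$ ($s{\left(H \right)} = 2 H 2 H = 4 H^{2}$)
$z{\left(p \right)} = \frac{16}{p}$ ($z{\left(p \right)} = \frac{4 \left(-2\right)^{2}}{p} = \frac{4 \cdot 4}{p} = \frac{16}{p}$)
$y = \frac{9}{8}$ ($y = \frac{1}{16 \cdot \frac{1}{18}} = \frac{1}{\frac{8}{9}} = \frac{9}{8} \approx 1.125$)
$\frac{1}{y} = \frac{1}{\frac{9}{8}} = \frac{8}{9}$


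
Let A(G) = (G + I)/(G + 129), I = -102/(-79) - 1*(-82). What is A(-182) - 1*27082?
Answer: -113384536/4187 ≈ -27080.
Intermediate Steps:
I = 6580/79 (I = -102*(-1/79) + 82 = 102/79 + 82 = 6580/79 ≈ 83.291)
A(G) = (6580/79 + G)/(129 + G) (A(G) = (G + 6580/79)/(G + 129) = (6580/79 + G)/(129 + G))
A(-182) - 1*27082 = (6580/79 - 182)/(129 - 182) - 1*27082 = -7798/79/(-53) - 27082 = -1/53*(-7798/79) - 27082 = 7798/4187 - 27082 = -113384536/4187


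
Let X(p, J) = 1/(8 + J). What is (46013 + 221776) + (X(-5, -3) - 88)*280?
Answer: 243205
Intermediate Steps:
(46013 + 221776) + (X(-5, -3) - 88)*280 = (46013 + 221776) + (1/(8 - 3) - 88)*280 = 267789 + (1/5 - 88)*280 = 267789 + (⅕ - 88)*280 = 267789 - 439/5*280 = 267789 - 24584 = 243205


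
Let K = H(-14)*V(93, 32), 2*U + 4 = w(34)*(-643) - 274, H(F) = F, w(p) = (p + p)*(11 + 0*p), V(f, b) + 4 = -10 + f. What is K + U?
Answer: -241727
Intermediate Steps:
V(f, b) = -14 + f (V(f, b) = -4 + (-10 + f) = -14 + f)
w(p) = 22*p (w(p) = (2*p)*(11 + 0) = (2*p)*11 = 22*p)
U = -240621 (U = -2 + ((22*34)*(-643) - 274)/2 = -2 + (748*(-643) - 274)/2 = -2 + (-480964 - 274)/2 = -2 + (½)*(-481238) = -2 - 240619 = -240621)
K = -1106 (K = -14*(-14 + 93) = -14*79 = -1106)
K + U = -1106 - 240621 = -241727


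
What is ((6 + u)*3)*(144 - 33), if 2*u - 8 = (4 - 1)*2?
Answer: 4329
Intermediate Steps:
u = 7 (u = 4 + ((4 - 1)*2)/2 = 4 + (3*2)/2 = 4 + (½)*6 = 4 + 3 = 7)
((6 + u)*3)*(144 - 33) = ((6 + 7)*3)*(144 - 33) = (13*3)*111 = 39*111 = 4329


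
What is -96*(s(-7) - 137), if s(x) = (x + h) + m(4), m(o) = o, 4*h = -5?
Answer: 13560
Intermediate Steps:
h = -5/4 (h = (1/4)*(-5) = -5/4 ≈ -1.2500)
s(x) = 11/4 + x (s(x) = (x - 5/4) + 4 = (-5/4 + x) + 4 = 11/4 + x)
-96*(s(-7) - 137) = -96*((11/4 - 7) - 137) = -96*(-17/4 - 137) = -96*(-565/4) = 13560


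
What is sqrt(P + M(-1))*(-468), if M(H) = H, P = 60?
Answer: -468*sqrt(59) ≈ -3594.8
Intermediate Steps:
sqrt(P + M(-1))*(-468) = sqrt(60 - 1)*(-468) = sqrt(59)*(-468) = -468*sqrt(59)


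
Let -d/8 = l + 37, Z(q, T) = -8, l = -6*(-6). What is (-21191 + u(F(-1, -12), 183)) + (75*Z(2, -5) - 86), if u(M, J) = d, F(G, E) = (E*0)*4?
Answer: -22461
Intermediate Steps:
l = 36
F(G, E) = 0 (F(G, E) = 0*4 = 0)
d = -584 (d = -8*(36 + 37) = -8*73 = -584)
u(M, J) = -584
(-21191 + u(F(-1, -12), 183)) + (75*Z(2, -5) - 86) = (-21191 - 584) + (75*(-8) - 86) = -21775 + (-600 - 86) = -21775 - 686 = -22461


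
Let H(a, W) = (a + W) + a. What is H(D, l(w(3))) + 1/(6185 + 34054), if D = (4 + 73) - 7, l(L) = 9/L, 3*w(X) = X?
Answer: 5995612/40239 ≈ 149.00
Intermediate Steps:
w(X) = X/3
D = 70 (D = 77 - 7 = 70)
H(a, W) = W + 2*a (H(a, W) = (W + a) + a = W + 2*a)
H(D, l(w(3))) + 1/(6185 + 34054) = (9/(((1/3)*3)) + 2*70) + 1/(6185 + 34054) = (9/1 + 140) + 1/40239 = (9*1 + 140) + 1/40239 = (9 + 140) + 1/40239 = 149 + 1/40239 = 5995612/40239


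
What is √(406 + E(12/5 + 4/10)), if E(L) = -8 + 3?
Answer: √401 ≈ 20.025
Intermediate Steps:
E(L) = -5
√(406 + E(12/5 + 4/10)) = √(406 - 5) = √401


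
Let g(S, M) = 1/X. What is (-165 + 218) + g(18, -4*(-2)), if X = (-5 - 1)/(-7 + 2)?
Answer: 323/6 ≈ 53.833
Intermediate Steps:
X = 6/5 (X = -6/(-5) = -6*(-1/5) = 6/5 ≈ 1.2000)
g(S, M) = 5/6 (g(S, M) = 1/(6/5) = 5/6)
(-165 + 218) + g(18, -4*(-2)) = (-165 + 218) + 5/6 = 53 + 5/6 = 323/6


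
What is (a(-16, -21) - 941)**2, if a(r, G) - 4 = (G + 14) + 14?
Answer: 864900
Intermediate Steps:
a(r, G) = 32 + G (a(r, G) = 4 + ((G + 14) + 14) = 4 + ((14 + G) + 14) = 4 + (28 + G) = 32 + G)
(a(-16, -21) - 941)**2 = ((32 - 21) - 941)**2 = (11 - 941)**2 = (-930)**2 = 864900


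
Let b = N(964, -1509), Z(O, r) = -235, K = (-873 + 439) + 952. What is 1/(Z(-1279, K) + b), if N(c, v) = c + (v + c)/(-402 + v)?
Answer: 1911/1393664 ≈ 0.0013712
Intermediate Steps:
K = 518 (K = -434 + 952 = 518)
N(c, v) = c + (c + v)/(-402 + v)
b = 1842749/1911 (b = (-1509 - 401*964 + 964*(-1509))/(-402 - 1509) = (-1509 - 386564 - 1454676)/(-1911) = -1/1911*(-1842749) = 1842749/1911 ≈ 964.29)
1/(Z(-1279, K) + b) = 1/(-235 + 1842749/1911) = 1/(1393664/1911) = 1911/1393664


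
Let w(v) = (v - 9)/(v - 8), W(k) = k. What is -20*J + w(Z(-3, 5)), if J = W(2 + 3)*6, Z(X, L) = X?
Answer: -6588/11 ≈ -598.91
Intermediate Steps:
w(v) = (-9 + v)/(-8 + v)
J = 30 (J = (2 + 3)*6 = 5*6 = 30)
-20*J + w(Z(-3, 5)) = -20*30 + (-9 - 3)/(-8 - 3) = -600 - 12/(-11) = -600 - 1/11*(-12) = -600 + 12/11 = -6588/11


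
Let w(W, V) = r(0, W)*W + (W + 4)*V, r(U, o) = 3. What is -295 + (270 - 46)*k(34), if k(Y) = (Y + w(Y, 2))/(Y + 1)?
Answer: 5309/5 ≈ 1061.8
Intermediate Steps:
w(W, V) = 3*W + V*(4 + W) (w(W, V) = 3*W + (W + 4)*V = 3*W + (4 + W)*V = 3*W + V*(4 + W))
k(Y) = (8 + 6*Y)/(1 + Y) (k(Y) = (Y + (3*Y + 4*2 + 2*Y))/(Y + 1) = (Y + (3*Y + 8 + 2*Y))/(1 + Y) = (Y + (8 + 5*Y))/(1 + Y) = (8 + 6*Y)/(1 + Y))
-295 + (270 - 46)*k(34) = -295 + (270 - 46)*(2*(4 + 3*34)/(1 + 34)) = -295 + 224*(2*(4 + 102)/35) = -295 + 224*(2*(1/35)*106) = -295 + 224*(212/35) = -295 + 6784/5 = 5309/5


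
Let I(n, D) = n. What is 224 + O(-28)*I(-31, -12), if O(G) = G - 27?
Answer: 1929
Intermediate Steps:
O(G) = -27 + G
224 + O(-28)*I(-31, -12) = 224 + (-27 - 28)*(-31) = 224 - 55*(-31) = 224 + 1705 = 1929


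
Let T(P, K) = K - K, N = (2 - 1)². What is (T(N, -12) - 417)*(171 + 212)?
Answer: -159711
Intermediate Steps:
N = 1 (N = 1² = 1)
T(P, K) = 0
(T(N, -12) - 417)*(171 + 212) = (0 - 417)*(171 + 212) = -417*383 = -159711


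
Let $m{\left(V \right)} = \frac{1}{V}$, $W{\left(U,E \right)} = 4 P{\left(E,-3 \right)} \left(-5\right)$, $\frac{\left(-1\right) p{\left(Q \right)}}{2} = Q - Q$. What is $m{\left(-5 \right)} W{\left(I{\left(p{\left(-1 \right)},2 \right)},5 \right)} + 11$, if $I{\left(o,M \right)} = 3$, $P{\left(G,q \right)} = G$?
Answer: $31$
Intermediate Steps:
$p{\left(Q \right)} = 0$ ($p{\left(Q \right)} = - 2 \left(Q - Q\right) = \left(-2\right) 0 = 0$)
$W{\left(U,E \right)} = - 20 E$ ($W{\left(U,E \right)} = 4 E \left(-5\right) = - 20 E$)
$m{\left(-5 \right)} W{\left(I{\left(p{\left(-1 \right)},2 \right)},5 \right)} + 11 = \frac{\left(-20\right) 5}{-5} + 11 = \left(- \frac{1}{5}\right) \left(-100\right) + 11 = 20 + 11 = 31$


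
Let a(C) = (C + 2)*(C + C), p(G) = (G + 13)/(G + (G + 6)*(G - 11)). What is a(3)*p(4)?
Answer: -85/11 ≈ -7.7273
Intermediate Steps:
p(G) = (13 + G)/(G + (-11 + G)*(6 + G)) (p(G) = (13 + G)/(G + (6 + G)*(-11 + G)) = (13 + G)/(G + (-11 + G)*(6 + G)))
a(C) = 2*C*(2 + C) (a(C) = (2 + C)*(2*C) = 2*C*(2 + C))
a(3)*p(4) = (2*3*(2 + 3))*((13 + 4)/(-66 + 4² - 4*4)) = (2*3*5)*(17/(-66 + 16 - 16)) = 30*(17/(-66)) = 30*(-1/66*17) = 30*(-17/66) = -85/11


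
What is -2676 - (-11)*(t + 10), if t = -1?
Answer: -2577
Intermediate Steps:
-2676 - (-11)*(t + 10) = -2676 - (-11)*(-1 + 10) = -2676 - (-11)*9 = -2676 - 1*(-99) = -2676 + 99 = -2577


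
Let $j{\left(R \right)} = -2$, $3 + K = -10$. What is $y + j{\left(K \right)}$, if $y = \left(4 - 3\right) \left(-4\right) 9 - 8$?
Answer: $-46$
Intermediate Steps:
$K = -13$ ($K = -3 - 10 = -13$)
$y = -44$ ($y = 1 \left(-4\right) 9 - 8 = \left(-4\right) 9 - 8 = -36 - 8 = -44$)
$y + j{\left(K \right)} = -44 - 2 = -46$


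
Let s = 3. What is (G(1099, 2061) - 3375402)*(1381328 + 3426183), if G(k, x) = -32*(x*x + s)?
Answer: -669698637603270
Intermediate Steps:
G(k, x) = -96 - 32*x² (G(k, x) = -32*(x*x + 3) = -32*(x² + 3) = -32*(3 + x²) = -96 - 32*x²)
(G(1099, 2061) - 3375402)*(1381328 + 3426183) = ((-96 - 32*2061²) - 3375402)*(1381328 + 3426183) = ((-96 - 32*4247721) - 3375402)*4807511 = ((-96 - 135927072) - 3375402)*4807511 = (-135927168 - 3375402)*4807511 = -139302570*4807511 = -669698637603270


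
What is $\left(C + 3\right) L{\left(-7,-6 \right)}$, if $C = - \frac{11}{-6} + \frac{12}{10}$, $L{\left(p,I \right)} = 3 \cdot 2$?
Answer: $\frac{181}{5} \approx 36.2$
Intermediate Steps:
$L{\left(p,I \right)} = 6$
$C = \frac{91}{30}$ ($C = \left(-11\right) \left(- \frac{1}{6}\right) + 12 \cdot \frac{1}{10} = \frac{11}{6} + \frac{6}{5} = \frac{91}{30} \approx 3.0333$)
$\left(C + 3\right) L{\left(-7,-6 \right)} = \left(\frac{91}{30} + 3\right) 6 = \frac{181}{30} \cdot 6 = \frac{181}{5}$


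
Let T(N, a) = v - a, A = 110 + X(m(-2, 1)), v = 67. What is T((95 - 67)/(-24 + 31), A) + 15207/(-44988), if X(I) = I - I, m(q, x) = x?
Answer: -649897/14996 ≈ -43.338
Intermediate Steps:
X(I) = 0
A = 110 (A = 110 + 0 = 110)
T(N, a) = 67 - a
T((95 - 67)/(-24 + 31), A) + 15207/(-44988) = (67 - 1*110) + 15207/(-44988) = (67 - 110) + 15207*(-1/44988) = -43 - 5069/14996 = -649897/14996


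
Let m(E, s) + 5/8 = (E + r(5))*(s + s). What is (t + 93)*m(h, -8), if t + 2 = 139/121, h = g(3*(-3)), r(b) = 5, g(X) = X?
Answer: 2826525/484 ≈ 5839.9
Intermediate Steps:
h = -9 (h = 3*(-3) = -9)
t = -103/121 (t = -2 + 139/121 = -103/121 ≈ -0.85124)
m(E, s) = -5/8 + 2*s*(5 + E) (m(E, s) = -5/8 + (E + 5)*(s + s) = -5/8 + (5 + E)*(2*s) = -5/8 + 2*s*(5 + E))
(t + 93)*m(h, -8) = (-103/121 + 93)*(-5/8 + 10*(-8) + 2*(-9)*(-8)) = 11150*(-5/8 - 80 + 144)/121 = (11150/121)*(507/8) = 2826525/484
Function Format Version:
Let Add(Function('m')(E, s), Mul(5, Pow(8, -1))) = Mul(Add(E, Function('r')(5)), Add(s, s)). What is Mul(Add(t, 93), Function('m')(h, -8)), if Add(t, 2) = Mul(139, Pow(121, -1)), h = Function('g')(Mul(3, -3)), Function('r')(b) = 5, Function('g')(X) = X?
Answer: Rational(2826525, 484) ≈ 5839.9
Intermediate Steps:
h = -9 (h = Mul(3, -3) = -9)
t = Rational(-103, 121) (t = Add(-2, Mul(139, Pow(121, -1))) = Add(-2, Mul(139, Rational(1, 121))) = Add(-2, Rational(139, 121)) = Rational(-103, 121) ≈ -0.85124)
Function('m')(E, s) = Add(Rational(-5, 8), Mul(2, s, Add(5, E))) (Function('m')(E, s) = Add(Rational(-5, 8), Mul(Add(E, 5), Add(s, s))) = Add(Rational(-5, 8), Mul(Add(5, E), Mul(2, s))) = Add(Rational(-5, 8), Mul(2, s, Add(5, E))))
Mul(Add(t, 93), Function('m')(h, -8)) = Mul(Add(Rational(-103, 121), 93), Add(Rational(-5, 8), Mul(10, -8), Mul(2, -9, -8))) = Mul(Rational(11150, 121), Add(Rational(-5, 8), -80, 144)) = Mul(Rational(11150, 121), Rational(507, 8)) = Rational(2826525, 484)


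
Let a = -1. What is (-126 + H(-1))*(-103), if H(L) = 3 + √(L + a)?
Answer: 12669 - 103*I*√2 ≈ 12669.0 - 145.66*I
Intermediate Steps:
H(L) = 3 + √(-1 + L) (H(L) = 3 + √(L - 1) = 3 + √(-1 + L))
(-126 + H(-1))*(-103) = (-126 + (3 + √(-1 - 1)))*(-103) = (-126 + (3 + √(-2)))*(-103) = (-126 + (3 + I*√2))*(-103) = (-123 + I*√2)*(-103) = 12669 - 103*I*√2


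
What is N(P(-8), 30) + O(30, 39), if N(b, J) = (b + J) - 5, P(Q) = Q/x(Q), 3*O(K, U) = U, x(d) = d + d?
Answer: 77/2 ≈ 38.500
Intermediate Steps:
x(d) = 2*d
O(K, U) = U/3
P(Q) = 1/2 (P(Q) = Q/((2*Q)) = Q*(1/(2*Q)) = 1/2)
N(b, J) = -5 + J + b (N(b, J) = (J + b) - 5 = -5 + J + b)
N(P(-8), 30) + O(30, 39) = (-5 + 30 + 1/2) + (1/3)*39 = 51/2 + 13 = 77/2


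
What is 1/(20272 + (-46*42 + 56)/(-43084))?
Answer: 10771/218350181 ≈ 4.9329e-5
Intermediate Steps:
1/(20272 + (-46*42 + 56)/(-43084)) = 1/(20272 + (-1932 + 56)*(-1/43084)) = 1/(20272 - 1876*(-1/43084)) = 1/(20272 + 469/10771) = 1/(218350181/10771) = 10771/218350181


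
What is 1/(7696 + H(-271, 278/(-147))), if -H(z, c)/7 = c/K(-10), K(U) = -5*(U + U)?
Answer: 1050/8080939 ≈ 0.00012994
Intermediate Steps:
K(U) = -10*U
H(z, c) = -7*c/100 (H(z, c) = -7*c/((-10*(-10))) = -7*c/100)
1/(7696 + H(-271, 278/(-147))) = 1/(7696 - 973/(50*(-147))) = 1/(7696 - 973*(-1)/(50*147)) = 1/(7696 - 7/100*(-278/147)) = 1/(7696 + 139/1050) = 1/(8080939/1050) = 1050/8080939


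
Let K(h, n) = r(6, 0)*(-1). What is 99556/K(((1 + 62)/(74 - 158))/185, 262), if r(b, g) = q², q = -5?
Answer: -99556/25 ≈ -3982.2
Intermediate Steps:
r(b, g) = 25 (r(b, g) = (-5)² = 25)
K(h, n) = -25 (K(h, n) = 25*(-1) = -25)
99556/K(((1 + 62)/(74 - 158))/185, 262) = 99556/(-25) = 99556*(-1/25) = -99556/25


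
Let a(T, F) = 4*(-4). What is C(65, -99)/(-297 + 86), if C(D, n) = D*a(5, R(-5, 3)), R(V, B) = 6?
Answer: 1040/211 ≈ 4.9289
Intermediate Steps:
a(T, F) = -16
C(D, n) = -16*D (C(D, n) = D*(-16) = -16*D)
C(65, -99)/(-297 + 86) = (-16*65)/(-297 + 86) = -1040/(-211) = -1040*(-1/211) = 1040/211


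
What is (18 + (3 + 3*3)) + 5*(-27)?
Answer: -105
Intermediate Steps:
(18 + (3 + 3*3)) + 5*(-27) = (18 + (3 + 9)) - 135 = (18 + 12) - 135 = 30 - 135 = -105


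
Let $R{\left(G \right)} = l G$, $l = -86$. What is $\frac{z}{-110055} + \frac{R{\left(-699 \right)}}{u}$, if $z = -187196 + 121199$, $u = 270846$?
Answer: $\frac{1360603874}{1655997585} \approx 0.82162$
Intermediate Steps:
$R{\left(G \right)} = - 86 G$
$z = -65997$
$\frac{z}{-110055} + \frac{R{\left(-699 \right)}}{u} = - \frac{65997}{-110055} + \frac{\left(-86\right) \left(-699\right)}{270846} = \left(-65997\right) \left(- \frac{1}{110055}\right) + 60114 \cdot \frac{1}{270846} = \frac{21999}{36685} + \frac{10019}{45141} = \frac{1360603874}{1655997585}$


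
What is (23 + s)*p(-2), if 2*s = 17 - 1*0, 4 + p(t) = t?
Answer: -189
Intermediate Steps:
p(t) = -4 + t
s = 17/2 (s = (17 - 1*0)/2 = (17 + 0)/2 = (½)*17 = 17/2 ≈ 8.5000)
(23 + s)*p(-2) = (23 + 17/2)*(-4 - 2) = (63/2)*(-6) = -189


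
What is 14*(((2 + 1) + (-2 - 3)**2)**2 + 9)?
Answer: 11102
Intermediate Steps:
14*(((2 + 1) + (-2 - 3)**2)**2 + 9) = 14*((3 + (-5)**2)**2 + 9) = 14*((3 + 25)**2 + 9) = 14*(28**2 + 9) = 14*(784 + 9) = 14*793 = 11102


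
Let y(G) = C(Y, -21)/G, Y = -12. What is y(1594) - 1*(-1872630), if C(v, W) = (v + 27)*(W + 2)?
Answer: 2984971935/1594 ≈ 1.8726e+6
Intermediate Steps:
C(v, W) = (2 + W)*(27 + v) (C(v, W) = (27 + v)*(2 + W) = (2 + W)*(27 + v))
y(G) = -285/G (y(G) = (54 + 2*(-12) + 27*(-21) - 21*(-12))/G = (54 - 24 - 567 + 252)/G = -285/G)
y(1594) - 1*(-1872630) = -285/1594 - 1*(-1872630) = -285*1/1594 + 1872630 = -285/1594 + 1872630 = 2984971935/1594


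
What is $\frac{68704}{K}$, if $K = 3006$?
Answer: $\frac{34352}{1503} \approx 22.856$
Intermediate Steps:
$\frac{68704}{K} = \frac{68704}{3006} = 68704 \cdot \frac{1}{3006} = \frac{34352}{1503}$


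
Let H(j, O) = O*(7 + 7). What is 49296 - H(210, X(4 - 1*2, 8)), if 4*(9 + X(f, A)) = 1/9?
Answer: 889589/18 ≈ 49422.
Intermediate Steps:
X(f, A) = -323/36 (X(f, A) = -9 + (1/4)/9 = -9 + (1/4)*(1/9) = -9 + 1/36 = -323/36)
H(j, O) = 14*O (H(j, O) = O*14 = 14*O)
49296 - H(210, X(4 - 1*2, 8)) = 49296 - 14*(-323)/36 = 49296 - 1*(-2261/18) = 49296 + 2261/18 = 889589/18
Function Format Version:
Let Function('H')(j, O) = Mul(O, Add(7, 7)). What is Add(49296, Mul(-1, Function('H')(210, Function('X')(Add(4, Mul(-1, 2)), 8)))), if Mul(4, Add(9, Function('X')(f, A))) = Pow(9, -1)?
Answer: Rational(889589, 18) ≈ 49422.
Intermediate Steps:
Function('X')(f, A) = Rational(-323, 36) (Function('X')(f, A) = Add(-9, Mul(Rational(1, 4), Pow(9, -1))) = Add(-9, Mul(Rational(1, 4), Rational(1, 9))) = Add(-9, Rational(1, 36)) = Rational(-323, 36))
Function('H')(j, O) = Mul(14, O) (Function('H')(j, O) = Mul(O, 14) = Mul(14, O))
Add(49296, Mul(-1, Function('H')(210, Function('X')(Add(4, Mul(-1, 2)), 8)))) = Add(49296, Mul(-1, Mul(14, Rational(-323, 36)))) = Add(49296, Mul(-1, Rational(-2261, 18))) = Add(49296, Rational(2261, 18)) = Rational(889589, 18)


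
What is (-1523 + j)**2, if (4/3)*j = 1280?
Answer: 316969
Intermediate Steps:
j = 960 (j = (3/4)*1280 = 960)
(-1523 + j)**2 = (-1523 + 960)**2 = (-563)**2 = 316969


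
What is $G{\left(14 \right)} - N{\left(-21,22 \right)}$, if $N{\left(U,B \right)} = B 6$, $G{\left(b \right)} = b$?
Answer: $-118$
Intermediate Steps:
$N{\left(U,B \right)} = 6 B$
$G{\left(14 \right)} - N{\left(-21,22 \right)} = 14 - 6 \cdot 22 = 14 - 132 = -118$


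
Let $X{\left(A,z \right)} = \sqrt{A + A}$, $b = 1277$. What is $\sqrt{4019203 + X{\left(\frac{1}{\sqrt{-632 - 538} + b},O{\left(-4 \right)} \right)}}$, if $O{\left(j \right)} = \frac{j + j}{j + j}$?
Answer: $\sqrt{4019203 + \frac{\sqrt{2}}{\sqrt{1277 + 3 i \sqrt{130}}}} \approx 2004.8 - 1.0 \cdot 10^{-7} i$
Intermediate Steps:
$O{\left(j \right)} = 1$ ($O{\left(j \right)} = \frac{2 j}{2 j} = 2 j \frac{1}{2 j} = 1$)
$X{\left(A,z \right)} = \sqrt{2} \sqrt{A}$ ($X{\left(A,z \right)} = \sqrt{2 A} = \sqrt{2} \sqrt{A}$)
$\sqrt{4019203 + X{\left(\frac{1}{\sqrt{-632 - 538} + b},O{\left(-4 \right)} \right)}} = \sqrt{4019203 + \sqrt{2} \sqrt{\frac{1}{\sqrt{-632 - 538} + 1277}}} = \sqrt{4019203 + \sqrt{2} \sqrt{\frac{1}{\sqrt{-1170} + 1277}}} = \sqrt{4019203 + \sqrt{2} \sqrt{\frac{1}{3 i \sqrt{130} + 1277}}} = \sqrt{4019203 + \sqrt{2} \sqrt{\frac{1}{1277 + 3 i \sqrt{130}}}} = \sqrt{4019203 + \frac{\sqrt{2}}{\sqrt{1277 + 3 i \sqrt{130}}}}$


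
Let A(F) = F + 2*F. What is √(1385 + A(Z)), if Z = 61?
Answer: 28*√2 ≈ 39.598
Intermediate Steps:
A(F) = 3*F
√(1385 + A(Z)) = √(1385 + 3*61) = √(1385 + 183) = √1568 = 28*√2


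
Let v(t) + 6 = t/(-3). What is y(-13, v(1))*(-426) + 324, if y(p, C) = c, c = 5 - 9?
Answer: 2028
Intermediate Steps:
v(t) = -6 - t/3 (v(t) = -6 + t/(-3) = -6 + t*(-⅓) = -6 - t/3)
c = -4
y(p, C) = -4
y(-13, v(1))*(-426) + 324 = -4*(-426) + 324 = 1704 + 324 = 2028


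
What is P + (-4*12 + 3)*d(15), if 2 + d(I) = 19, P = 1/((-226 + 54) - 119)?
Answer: -222616/291 ≈ -765.00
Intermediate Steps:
P = -1/291 (P = 1/(-172 - 119) = 1/(-291) = -1/291 ≈ -0.0034364)
d(I) = 17 (d(I) = -2 + 19 = 17)
P + (-4*12 + 3)*d(15) = -1/291 + (-4*12 + 3)*17 = -1/291 + (-48 + 3)*17 = -1/291 - 45*17 = -1/291 - 765 = -222616/291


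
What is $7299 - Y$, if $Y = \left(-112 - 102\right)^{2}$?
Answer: $-38497$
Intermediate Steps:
$Y = 45796$ ($Y = \left(-214\right)^{2} = 45796$)
$7299 - Y = 7299 - 45796 = -38497$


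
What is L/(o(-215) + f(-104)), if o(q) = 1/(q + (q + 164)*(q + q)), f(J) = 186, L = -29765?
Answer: -646346975/4038991 ≈ -160.03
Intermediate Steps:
o(q) = 1/(q + 2*q*(164 + q)) (o(q) = 1/(q + (164 + q)*(2*q)) = 1/(q + 2*q*(164 + q)))
L/(o(-215) + f(-104)) = -29765/(1/((-215)*(329 + 2*(-215))) + 186) = -29765/(-1/(215*(329 - 430)) + 186) = -29765/(-1/215/(-101) + 186) = -29765/(-1/215*(-1/101) + 186) = -29765/(1/21715 + 186) = -29765/4038991/21715 = -29765*21715/4038991 = -646346975/4038991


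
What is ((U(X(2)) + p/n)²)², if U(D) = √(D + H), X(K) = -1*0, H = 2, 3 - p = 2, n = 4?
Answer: 1217/256 + 33*√2/16 ≈ 7.6707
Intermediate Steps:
p = 1 (p = 3 - 1*2 = 3 - 2 = 1)
X(K) = 0
U(D) = √(2 + D) (U(D) = √(D + 2) = √(2 + D))
((U(X(2)) + p/n)²)² = ((√(2 + 0) + 1/4)²)² = ((√2 + 1*(¼))²)² = ((√2 + ¼)²)² = ((¼ + √2)²)² = (¼ + √2)⁴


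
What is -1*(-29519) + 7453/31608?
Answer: 933044005/31608 ≈ 29519.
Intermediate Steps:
-1*(-29519) + 7453/31608 = 29519 + 7453*(1/31608) = 29519 + 7453/31608 = 933044005/31608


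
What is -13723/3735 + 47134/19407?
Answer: -30092257/24161715 ≈ -1.2455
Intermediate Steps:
-13723/3735 + 47134/19407 = -30092257/24161715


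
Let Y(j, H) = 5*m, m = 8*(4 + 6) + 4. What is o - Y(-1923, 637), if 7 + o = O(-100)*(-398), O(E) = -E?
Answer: -40227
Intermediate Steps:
m = 84 (m = 8*10 + 4 = 80 + 4 = 84)
Y(j, H) = 420 (Y(j, H) = 5*84 = 420)
o = -39807 (o = -7 - 1*(-100)*(-398) = -7 + 100*(-398) = -7 - 39800 = -39807)
o - Y(-1923, 637) = -39807 - 1*420 = -39807 - 420 = -40227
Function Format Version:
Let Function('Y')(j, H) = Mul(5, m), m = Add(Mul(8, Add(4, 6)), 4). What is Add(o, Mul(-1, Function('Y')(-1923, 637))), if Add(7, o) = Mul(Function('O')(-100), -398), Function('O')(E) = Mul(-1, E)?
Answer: -40227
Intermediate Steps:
m = 84 (m = Add(Mul(8, 10), 4) = Add(80, 4) = 84)
Function('Y')(j, H) = 420 (Function('Y')(j, H) = Mul(5, 84) = 420)
o = -39807 (o = Add(-7, Mul(Mul(-1, -100), -398)) = Add(-7, Mul(100, -398)) = Add(-7, -39800) = -39807)
Add(o, Mul(-1, Function('Y')(-1923, 637))) = Add(-39807, Mul(-1, 420)) = Add(-39807, -420) = -40227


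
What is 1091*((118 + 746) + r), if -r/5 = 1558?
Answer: -7556266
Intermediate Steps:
r = -7790 (r = -5*1558 = -7790)
1091*((118 + 746) + r) = 1091*((118 + 746) - 7790) = 1091*(864 - 7790) = 1091*(-6926) = -7556266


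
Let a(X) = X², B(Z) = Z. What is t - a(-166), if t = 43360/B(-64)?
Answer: -56467/2 ≈ -28234.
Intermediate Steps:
t = -1355/2 (t = 43360/(-64) = 43360*(-1/64) = -1355/2 ≈ -677.50)
t - a(-166) = -1355/2 - 1*(-166)² = -1355/2 - 1*27556 = -1355/2 - 27556 = -56467/2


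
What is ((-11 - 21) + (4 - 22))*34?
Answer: -1700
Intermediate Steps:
((-11 - 21) + (4 - 22))*34 = (-32 - 18)*34 = -50*34 = -1700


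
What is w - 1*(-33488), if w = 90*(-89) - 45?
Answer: 25433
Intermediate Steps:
w = -8055 (w = -8010 - 45 = -8055)
w - 1*(-33488) = -8055 - 1*(-33488) = -8055 + 33488 = 25433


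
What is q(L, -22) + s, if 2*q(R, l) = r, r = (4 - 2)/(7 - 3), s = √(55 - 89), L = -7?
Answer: ¼ + I*√34 ≈ 0.25 + 5.831*I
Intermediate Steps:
s = I*√34 (s = √(-34) = I*√34 ≈ 5.8309*I)
r = ½ (r = 2/4 = 2*(¼) = ½ ≈ 0.50000)
q(R, l) = ¼ (q(R, l) = (½)*(½) = ¼)
q(L, -22) + s = ¼ + I*√34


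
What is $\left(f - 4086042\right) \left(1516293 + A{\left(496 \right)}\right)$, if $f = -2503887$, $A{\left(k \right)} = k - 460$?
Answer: $-9992500450641$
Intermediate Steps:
$A{\left(k \right)} = -460 + k$
$\left(f - 4086042\right) \left(1516293 + A{\left(496 \right)}\right) = \left(-2503887 - 4086042\right) \left(1516293 + \left(-460 + 496\right)\right) = - 6589929 \left(1516293 + 36\right) = \left(-6589929\right) 1516329 = -9992500450641$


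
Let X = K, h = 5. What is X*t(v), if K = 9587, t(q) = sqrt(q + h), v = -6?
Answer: 9587*I ≈ 9587.0*I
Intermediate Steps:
t(q) = sqrt(5 + q) (t(q) = sqrt(q + 5) = sqrt(5 + q))
X = 9587
X*t(v) = 9587*sqrt(5 - 6) = 9587*sqrt(-1) = 9587*I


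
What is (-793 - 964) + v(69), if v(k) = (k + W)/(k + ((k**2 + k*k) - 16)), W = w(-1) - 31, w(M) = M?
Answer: -16823238/9575 ≈ -1757.0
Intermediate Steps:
W = -32 (W = -1 - 31 = -32)
v(k) = (-32 + k)/(-16 + k + 2*k**2) (v(k) = (k - 32)/(k + ((k**2 + k*k) - 16)) = (-32 + k)/(k + ((k**2 + k**2) - 16)) = (-32 + k)/(k + (2*k**2 - 16)) = (-32 + k)/(k + (-16 + 2*k**2)) = (-32 + k)/(-16 + k + 2*k**2))
(-793 - 964) + v(69) = (-793 - 964) + (-32 + 69)/(-16 + 69 + 2*69**2) = -1757 + 37/(-16 + 69 + 2*4761) = -1757 + 37/(-16 + 69 + 9522) = -1757 + 37/9575 = -16823238/9575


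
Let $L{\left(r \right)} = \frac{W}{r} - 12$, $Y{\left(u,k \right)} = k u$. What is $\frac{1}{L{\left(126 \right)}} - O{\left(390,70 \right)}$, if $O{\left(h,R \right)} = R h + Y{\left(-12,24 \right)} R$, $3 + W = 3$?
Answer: $- \frac{85681}{12} \approx -7140.1$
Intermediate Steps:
$W = 0$ ($W = -3 + 3 = 0$)
$O{\left(h,R \right)} = - 288 R + R h$ ($O{\left(h,R \right)} = R h + 24 \left(-12\right) R = R h - 288 R = - 288 R + R h$)
$L{\left(r \right)} = -12$ ($L{\left(r \right)} = \frac{0}{r} - 12 = 0 - 12 = -12$)
$\frac{1}{L{\left(126 \right)}} - O{\left(390,70 \right)} = \frac{1}{-12} - 70 \left(-288 + 390\right) = - \frac{1}{12} - 70 \cdot 102 = - \frac{1}{12} - 7140 = - \frac{85681}{12}$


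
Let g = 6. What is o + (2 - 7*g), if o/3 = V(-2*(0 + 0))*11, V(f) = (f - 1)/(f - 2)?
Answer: -47/2 ≈ -23.500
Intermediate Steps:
V(f) = (-1 + f)/(-2 + f)
o = 33/2 (o = 3*(((-1 - 2*(0 + 0))/(-2 - 2*(0 + 0)))*11) = 3*(((-1 - 2*0)/(-2 - 2*0))*11) = 3*(((-1 + 0)/(-2 + 0))*11) = 3*((-1/(-2))*11) = 3*(-1/2*(-1)*11) = 3*((1/2)*11) = 3*(11/2) = 33/2 ≈ 16.500)
o + (2 - 7*g) = 33/2 + (2 - 7*6) = 33/2 + (2 - 42) = 33/2 - 40 = -47/2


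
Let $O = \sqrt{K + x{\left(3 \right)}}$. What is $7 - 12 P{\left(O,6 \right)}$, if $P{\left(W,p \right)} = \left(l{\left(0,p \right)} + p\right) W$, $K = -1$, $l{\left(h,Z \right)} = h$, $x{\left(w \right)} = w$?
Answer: $7 - 72 \sqrt{2} \approx -94.823$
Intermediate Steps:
$O = \sqrt{2}$ ($O = \sqrt{-1 + 3} = \sqrt{2} \approx 1.4142$)
$P{\left(W,p \right)} = W p$ ($P{\left(W,p \right)} = \left(0 + p\right) W = p W = W p$)
$7 - 12 P{\left(O,6 \right)} = 7 - 12 \sqrt{2} \cdot 6 = 7 - 12 \cdot 6 \sqrt{2} = 7 - 72 \sqrt{2}$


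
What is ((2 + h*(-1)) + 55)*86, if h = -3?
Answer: 5160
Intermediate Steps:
((2 + h*(-1)) + 55)*86 = ((2 - 3*(-1)) + 55)*86 = ((2 + 3) + 55)*86 = (5 + 55)*86 = 60*86 = 5160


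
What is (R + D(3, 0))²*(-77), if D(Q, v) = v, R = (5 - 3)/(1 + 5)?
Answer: -77/9 ≈ -8.5556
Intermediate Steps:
R = ⅓ (R = 2/6 = 2*(⅙) = ⅓ ≈ 0.33333)
(R + D(3, 0))²*(-77) = (⅓ + 0)²*(-77) = (⅓)²*(-77) = (⅑)*(-77) = -77/9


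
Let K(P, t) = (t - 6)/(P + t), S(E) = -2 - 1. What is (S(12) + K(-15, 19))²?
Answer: 1/16 ≈ 0.062500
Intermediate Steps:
S(E) = -3
K(P, t) = (-6 + t)/(P + t)
(S(12) + K(-15, 19))² = (-3 + (-6 + 19)/(-15 + 19))² = (-3 + 13/4)² = (¼)² = 1/16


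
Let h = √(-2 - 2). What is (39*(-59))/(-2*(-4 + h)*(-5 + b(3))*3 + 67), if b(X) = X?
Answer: -43719/937 + 55224*I/937 ≈ -46.659 + 58.937*I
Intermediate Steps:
h = 2*I (h = √(-4) = 2*I ≈ 2.0*I)
(39*(-59))/(-2*(-4 + h)*(-5 + b(3))*3 + 67) = (39*(-59))/(-2*(-4 + 2*I)*(-5 + 3)*3 + 67) = -2301/(-2*(-4 + 2*I)*(-2)*3 + 67) = -2301/(-2*(8 - 4*I)*3 + 67) = -2301/((-16 + 8*I)*3 + 67) = -2301/((-48 + 24*I) + 67) = -2301*(19 - 24*I)/937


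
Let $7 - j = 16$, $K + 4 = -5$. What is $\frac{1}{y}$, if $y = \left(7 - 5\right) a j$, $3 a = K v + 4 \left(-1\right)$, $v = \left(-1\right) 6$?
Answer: $- \frac{1}{300} \approx -0.0033333$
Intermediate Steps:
$K = -9$ ($K = -4 - 5 = -9$)
$v = -6$
$j = -9$ ($j = 7 - 16 = -9$)
$a = \frac{50}{3}$ ($a = \frac{\left(-9\right) \left(-6\right) + 4 \left(-1\right)}{3} = \frac{54 - 4}{3} = \frac{1}{3} \cdot 50 = \frac{50}{3} \approx 16.667$)
$y = -300$ ($y = \left(7 - 5\right) \frac{50}{3} \left(-9\right) = 2 \cdot \frac{50}{3} \left(-9\right) = \frac{100}{3} \left(-9\right) = -300$)
$\frac{1}{y} = \frac{1}{-300} = - \frac{1}{300}$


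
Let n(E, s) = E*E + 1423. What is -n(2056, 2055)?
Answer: -4228559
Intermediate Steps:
n(E, s) = 1423 + E² (n(E, s) = E² + 1423 = 1423 + E²)
-n(2056, 2055) = -(1423 + 2056²) = -(1423 + 4227136) = -1*4228559 = -4228559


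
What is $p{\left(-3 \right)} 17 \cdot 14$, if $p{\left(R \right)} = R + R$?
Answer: $-1428$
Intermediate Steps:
$p{\left(R \right)} = 2 R$
$p{\left(-3 \right)} 17 \cdot 14 = 2 \left(-3\right) 17 \cdot 14 = \left(-6\right) 17 \cdot 14 = \left(-102\right) 14 = -1428$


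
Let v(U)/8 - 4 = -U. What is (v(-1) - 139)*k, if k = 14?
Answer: -1386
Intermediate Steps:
v(U) = 32 - 8*U (v(U) = 32 + 8*(-U) = 32 - 8*U)
(v(-1) - 139)*k = ((32 - 8*(-1)) - 139)*14 = ((32 + 8) - 139)*14 = (40 - 139)*14 = -99*14 = -1386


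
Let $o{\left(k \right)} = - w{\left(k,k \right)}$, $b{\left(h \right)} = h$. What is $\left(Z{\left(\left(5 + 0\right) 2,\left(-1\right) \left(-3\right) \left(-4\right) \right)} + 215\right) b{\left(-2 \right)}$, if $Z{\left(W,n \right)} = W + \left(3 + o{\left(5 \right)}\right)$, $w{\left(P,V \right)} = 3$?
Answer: $-450$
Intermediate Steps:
$o{\left(k \right)} = -3$ ($o{\left(k \right)} = \left(-1\right) 3 = -3$)
$Z{\left(W,n \right)} = W$ ($Z{\left(W,n \right)} = W + \left(3 - 3\right) = W + 0 = W$)
$\left(Z{\left(\left(5 + 0\right) 2,\left(-1\right) \left(-3\right) \left(-4\right) \right)} + 215\right) b{\left(-2 \right)} = \left(\left(5 + 0\right) 2 + 215\right) \left(-2\right) = \left(5 \cdot 2 + 215\right) \left(-2\right) = \left(10 + 215\right) \left(-2\right) = 225 \left(-2\right) = -450$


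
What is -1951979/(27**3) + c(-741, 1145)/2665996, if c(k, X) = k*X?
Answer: -5220668149019/52474799268 ≈ -99.489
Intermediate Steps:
c(k, X) = X*k
-1951979/(27**3) + c(-741, 1145)/2665996 = -1951979/(27**3) + (1145*(-741))/2665996 = -1951979/19683 - 848445*1/2665996 = -1951979*1/19683 - 848445/2665996 = -1951979/19683 - 848445/2665996 = -5220668149019/52474799268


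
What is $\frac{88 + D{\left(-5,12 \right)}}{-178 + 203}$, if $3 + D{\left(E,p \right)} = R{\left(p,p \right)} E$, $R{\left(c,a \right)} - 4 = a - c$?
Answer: $\frac{13}{5} \approx 2.6$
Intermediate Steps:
$R{\left(c,a \right)} = 4 + a - c$ ($R{\left(c,a \right)} = 4 + \left(a - c\right) = 4 + a - c$)
$D{\left(E,p \right)} = -3 + 4 E$ ($D{\left(E,p \right)} = -3 + \left(4 + p - p\right) E = -3 + 4 E$)
$\frac{88 + D{\left(-5,12 \right)}}{-178 + 203} = \frac{88 + \left(-3 + 4 \left(-5\right)\right)}{-178 + 203} = \frac{88 - 23}{25} = \left(88 - 23\right) \frac{1}{25} = 65 \cdot \frac{1}{25} = \frac{13}{5}$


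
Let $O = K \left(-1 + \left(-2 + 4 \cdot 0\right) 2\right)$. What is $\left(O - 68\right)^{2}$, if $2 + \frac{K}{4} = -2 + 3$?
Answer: $2304$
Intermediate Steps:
$K = -4$ ($K = -8 + 4 \left(-2 + 3\right) = -8 + 4 \cdot 1 = -8 + 4 = -4$)
$O = 20$ ($O = - 4 \left(-1 + \left(-2 + 4 \cdot 0\right) 2\right) = - 4 \left(-1 + \left(-2 + 0\right) 2\right) = - 4 \left(-1 - 4\right) = \left(-4\right) \left(-5\right) = 20$)
$\left(O - 68\right)^{2} = \left(20 - 68\right)^{2} = \left(-48\right)^{2} = 2304$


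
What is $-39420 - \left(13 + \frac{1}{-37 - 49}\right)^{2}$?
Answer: $- \frac{292798009}{7396} \approx -39589.0$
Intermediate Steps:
$-39420 - \left(13 + \frac{1}{-37 - 49}\right)^{2} = -39420 - \left(13 + \frac{1}{-86}\right)^{2} = -39420 - \left(13 - \frac{1}{86}\right)^{2} = -39420 - \left(\frac{1117}{86}\right)^{2} = -39420 - \frac{1247689}{7396} = - \frac{292798009}{7396}$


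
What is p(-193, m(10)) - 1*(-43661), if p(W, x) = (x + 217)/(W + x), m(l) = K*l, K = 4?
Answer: 6679876/153 ≈ 43659.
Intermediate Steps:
m(l) = 4*l
p(W, x) = (217 + x)/(W + x)
p(-193, m(10)) - 1*(-43661) = (217 + 4*10)/(-193 + 4*10) - 1*(-43661) = (217 + 40)/(-193 + 40) + 43661 = 257/(-153) + 43661 = -1/153*257 + 43661 = -257/153 + 43661 = 6679876/153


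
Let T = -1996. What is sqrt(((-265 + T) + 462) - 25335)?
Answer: I*sqrt(27134) ≈ 164.72*I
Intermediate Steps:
sqrt(((-265 + T) + 462) - 25335) = sqrt(((-265 - 1996) + 462) - 25335) = sqrt((-2261 + 462) - 25335) = sqrt(-1799 - 25335) = sqrt(-27134) = I*sqrt(27134)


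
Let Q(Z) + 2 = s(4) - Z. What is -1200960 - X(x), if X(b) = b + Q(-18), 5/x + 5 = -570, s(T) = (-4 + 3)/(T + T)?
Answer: -1104897797/920 ≈ -1.2010e+6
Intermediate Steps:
s(T) = -1/(2*T)
x = -1/115 (x = 5/(-5 - 570) = 5/(-575) = 5*(-1/575) = -1/115 ≈ -0.0086956)
Q(Z) = -17/8 - Z (Q(Z) = -2 + (-1/2/4 - Z) = -2 + (-1/2*1/4 - Z) = -2 + (-1/8 - Z) = -17/8 - Z)
X(b) = 127/8 + b (X(b) = b + (-17/8 - 1*(-18)) = b + (-17/8 + 18) = b + 127/8 = 127/8 + b)
-1200960 - X(x) = -1200960 - (127/8 - 1/115) = -1200960 - 1*14597/920 = -1200960 - 14597/920 = -1104897797/920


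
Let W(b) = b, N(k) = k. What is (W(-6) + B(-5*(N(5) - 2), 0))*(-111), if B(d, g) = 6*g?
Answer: 666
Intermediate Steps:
(W(-6) + B(-5*(N(5) - 2), 0))*(-111) = (-6 + 6*0)*(-111) = (-6 + 0)*(-111) = -6*(-111) = 666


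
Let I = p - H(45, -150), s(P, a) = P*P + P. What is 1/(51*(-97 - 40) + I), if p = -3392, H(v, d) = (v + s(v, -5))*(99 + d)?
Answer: 1/97486 ≈ 1.0258e-5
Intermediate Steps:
s(P, a) = P + P² (s(P, a) = P² + P = P + P²)
H(v, d) = (99 + d)*(v + v*(1 + v)) (H(v, d) = (v + v*(1 + v))*(99 + d) = (99 + d)*(v + v*(1 + v)))
I = 104473 (I = -3392 - 45*(198 - 150 + 99*45 - 150*(1 + 45)) = -3392 - 45*(198 - 150 + 4455 - 150*46) = -3392 - 45*(198 - 150 + 4455 - 6900) = -3392 - 45*(-2397) = -3392 - 1*(-107865) = -3392 + 107865 = 104473)
1/(51*(-97 - 40) + I) = 1/(51*(-97 - 40) + 104473) = 1/(51*(-137) + 104473) = 1/(-6987 + 104473) = 1/97486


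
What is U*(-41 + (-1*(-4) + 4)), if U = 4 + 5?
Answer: -297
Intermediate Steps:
U = 9
U*(-41 + (-1*(-4) + 4)) = 9*(-41 + (-1*(-4) + 4)) = 9*(-41 + (4 + 4)) = 9*(-41 + 8) = 9*(-33) = -297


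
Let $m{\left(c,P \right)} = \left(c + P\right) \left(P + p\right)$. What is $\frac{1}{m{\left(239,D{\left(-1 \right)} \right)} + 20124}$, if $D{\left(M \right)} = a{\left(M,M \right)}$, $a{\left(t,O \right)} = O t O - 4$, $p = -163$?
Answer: $- \frac{1}{19188} \approx -5.2116 \cdot 10^{-5}$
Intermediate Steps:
$a{\left(t,O \right)} = -4 + t O^{2}$ ($a{\left(t,O \right)} = t O^{2} - 4 = -4 + t O^{2}$)
$D{\left(M \right)} = -4 + M^{3}$ ($D{\left(M \right)} = -4 + M M^{2} = -4 + M^{3}$)
$m{\left(c,P \right)} = \left(-163 + P\right) \left(P + c\right)$ ($m{\left(c,P \right)} = \left(c + P\right) \left(P - 163\right) = \left(P + c\right) \left(-163 + P\right) = \left(-163 + P\right) \left(P + c\right)$)
$\frac{1}{m{\left(239,D{\left(-1 \right)} \right)} + 20124} = \frac{1}{\left(\left(-4 + \left(-1\right)^{3}\right)^{2} - 163 \left(-4 + \left(-1\right)^{3}\right) - 38957 + \left(-4 + \left(-1\right)^{3}\right) 239\right) + 20124} = \frac{1}{\left(\left(-4 - 1\right)^{2} - 163 \left(-4 - 1\right) - 38957 + \left(-4 - 1\right) 239\right) + 20124} = \frac{1}{\left(\left(-5\right)^{2} - -815 - 38957 - 1195\right) + 20124} = \frac{1}{\left(25 + 815 - 38957 - 1195\right) + 20124} = \frac{1}{-39312 + 20124} = \frac{1}{-19188} = - \frac{1}{19188}$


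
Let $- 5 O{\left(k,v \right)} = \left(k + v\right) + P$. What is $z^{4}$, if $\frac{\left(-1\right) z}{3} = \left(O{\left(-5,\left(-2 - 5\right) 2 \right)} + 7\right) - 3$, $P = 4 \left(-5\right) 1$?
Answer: $\frac{981506241}{625} \approx 1.5704 \cdot 10^{6}$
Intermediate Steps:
$P = -20$ ($P = \left(-20\right) 1 = -20$)
$O{\left(k,v \right)} = 4 - \frac{k}{5} - \frac{v}{5}$ ($O{\left(k,v \right)} = - \frac{\left(k + v\right) - 20}{5} = - \frac{-20 + k + v}{5} = 4 - \frac{k}{5} - \frac{v}{5}$)
$z = - \frac{177}{5}$ ($z = - 3 \left(\left(\left(4 - -1 - \frac{\left(-2 - 5\right) 2}{5}\right) + 7\right) - 3\right) = - 3 \left(\left(\left(4 + 1 - \frac{\left(-7\right) 2}{5}\right) + 7\right) - 3\right) = - 3 \left(\left(\left(4 + 1 - - \frac{14}{5}\right) + 7\right) - 3\right) = - 3 \left(\left(\left(4 + 1 + \frac{14}{5}\right) + 7\right) - 3\right) = - 3 \left(\left(\frac{39}{5} + 7\right) - 3\right) = - 3 \left(\frac{74}{5} - 3\right) = \left(-3\right) \frac{59}{5} = - \frac{177}{5} \approx -35.4$)
$z^{4} = \left(- \frac{177}{5}\right)^{4} = \frac{981506241}{625}$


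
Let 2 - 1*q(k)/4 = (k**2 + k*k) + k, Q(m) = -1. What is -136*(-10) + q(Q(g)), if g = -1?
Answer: 1364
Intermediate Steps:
q(k) = 8 - 8*k**2 - 4*k (q(k) = 8 - 4*((k**2 + k*k) + k) = 8 - 4*((k**2 + k**2) + k) = 8 - 4*(2*k**2 + k) = 8 - 4*(k + 2*k**2) = 8 + (-8*k**2 - 4*k) = 8 - 8*k**2 - 4*k)
-136*(-10) + q(Q(g)) = -136*(-10) + (8 - 8*(-1)**2 - 4*(-1)) = 1360 + (8 - 8*1 + 4) = 1360 + (8 - 8 + 4) = 1360 + 4 = 1364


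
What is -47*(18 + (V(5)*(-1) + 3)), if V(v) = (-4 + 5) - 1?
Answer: -987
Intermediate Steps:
V(v) = 0 (V(v) = 1 - 1 = 0)
-47*(18 + (V(5)*(-1) + 3)) = -47*(18 + (0*(-1) + 3)) = -47*(18 + (0 + 3)) = -47*(18 + 3) = -47*21 = -987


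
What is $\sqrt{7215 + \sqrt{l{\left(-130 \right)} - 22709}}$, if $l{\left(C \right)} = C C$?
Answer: $\sqrt{7215 + i \sqrt{5809}} \approx 84.942 + 0.4486 i$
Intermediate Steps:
$l{\left(C \right)} = C^{2}$
$\sqrt{7215 + \sqrt{l{\left(-130 \right)} - 22709}} = \sqrt{7215 + \sqrt{\left(-130\right)^{2} - 22709}} = \sqrt{7215 + \sqrt{16900 - 22709}} = \sqrt{7215 + \sqrt{-5809}} = \sqrt{7215 + i \sqrt{5809}}$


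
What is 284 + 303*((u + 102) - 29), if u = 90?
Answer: 49673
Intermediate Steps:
284 + 303*((u + 102) - 29) = 284 + 303*((90 + 102) - 29) = 284 + 303*(192 - 29) = 284 + 303*163 = 284 + 49389 = 49673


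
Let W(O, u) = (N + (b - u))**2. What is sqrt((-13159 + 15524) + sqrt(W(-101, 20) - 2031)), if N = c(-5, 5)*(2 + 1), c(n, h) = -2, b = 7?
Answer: sqrt(2365 + I*sqrt(1670)) ≈ 48.633 + 0.4201*I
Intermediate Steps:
N = -6 (N = -2*(2 + 1) = -2*3 = -6)
W(O, u) = (1 - u)**2 (W(O, u) = (-6 + (7 - u))**2 = (1 - u)**2)
sqrt((-13159 + 15524) + sqrt(W(-101, 20) - 2031)) = sqrt((-13159 + 15524) + sqrt((-1 + 20)**2 - 2031)) = sqrt(2365 + sqrt(19**2 - 2031)) = sqrt(2365 + sqrt(361 - 2031)) = sqrt(2365 + sqrt(-1670)) = sqrt(2365 + I*sqrt(1670))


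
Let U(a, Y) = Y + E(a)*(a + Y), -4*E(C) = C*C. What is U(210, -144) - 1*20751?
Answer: -748545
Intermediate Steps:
E(C) = -C²/4 (E(C) = -C*C/4 = -C²/4)
U(a, Y) = Y - a²*(Y + a)/4 (U(a, Y) = Y + (-a²/4)*(a + Y) = Y + (-a²/4)*(Y + a) = Y - a²*(Y + a)/4)
U(210, -144) - 1*20751 = (-144 - ¼*210³ - ¼*(-144)*210²) - 1*20751 = (-144 - ¼*9261000 - ¼*(-144)*44100) - 20751 = (-144 - 2315250 + 1587600) - 20751 = -727794 - 20751 = -748545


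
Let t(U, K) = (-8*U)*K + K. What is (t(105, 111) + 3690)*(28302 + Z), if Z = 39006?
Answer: -6019960212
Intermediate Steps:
t(U, K) = K - 8*K*U (t(U, K) = -8*K*U + K = K - 8*K*U)
(t(105, 111) + 3690)*(28302 + Z) = (111*(1 - 8*105) + 3690)*(28302 + 39006) = (111*(1 - 840) + 3690)*67308 = (111*(-839) + 3690)*67308 = (-93129 + 3690)*67308 = -89439*67308 = -6019960212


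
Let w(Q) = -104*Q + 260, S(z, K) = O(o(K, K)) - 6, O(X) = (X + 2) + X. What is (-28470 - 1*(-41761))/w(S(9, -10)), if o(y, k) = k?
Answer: 13291/2756 ≈ 4.8226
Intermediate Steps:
O(X) = 2 + 2*X (O(X) = (2 + X) + X = 2 + 2*X)
S(z, K) = -4 + 2*K (S(z, K) = (2 + 2*K) - 6 = -4 + 2*K)
w(Q) = 260 - 104*Q
(-28470 - 1*(-41761))/w(S(9, -10)) = (-28470 - 1*(-41761))/(260 - 104*(-4 + 2*(-10))) = (-28470 + 41761)/(260 - 104*(-4 - 20)) = 13291/(260 - 104*(-24)) = 13291/(260 + 2496) = 13291/2756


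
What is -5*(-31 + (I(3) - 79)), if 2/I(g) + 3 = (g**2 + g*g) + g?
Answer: 4945/9 ≈ 549.44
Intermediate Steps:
I(g) = 2/(-3 + g + 2*g**2) (I(g) = 2/(-3 + ((g**2 + g*g) + g)) = 2/(-3 + ((g**2 + g**2) + g)) = 2/(-3 + (2*g**2 + g)) = 2/(-3 + (g + 2*g**2)) = 2/(-3 + g + 2*g**2))
-5*(-31 + (I(3) - 79)) = -5*(-31 + (2/(-3 + 3 + 2*3**2) - 79)) = -5*(-31 + (2/(-3 + 3 + 2*9) - 79)) = -5*(-31 + (2/(-3 + 3 + 18) - 79)) = -5*(-31 + (2/18 - 79)) = -5*(-31 + (2*(1/18) - 79)) = -5*(-31 + (1/9 - 79)) = -5*(-31 - 710/9) = -5*(-989/9) = 4945/9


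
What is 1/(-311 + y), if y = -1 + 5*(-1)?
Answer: -1/317 ≈ -0.0031546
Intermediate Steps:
y = -6 (y = -1 - 5 = -6)
1/(-311 + y) = 1/(-311 - 6) = 1/(-317) = -1/317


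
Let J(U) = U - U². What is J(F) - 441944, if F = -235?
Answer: -497404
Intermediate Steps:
J(F) - 441944 = -235*(1 - 1*(-235)) - 441944 = -235*(1 + 235) - 441944 = -235*236 - 441944 = -55460 - 441944 = -497404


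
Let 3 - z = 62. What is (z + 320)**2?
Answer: 68121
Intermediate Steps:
z = -59 (z = 3 - 1*62 = 3 - 62 = -59)
(z + 320)**2 = (-59 + 320)**2 = 261**2 = 68121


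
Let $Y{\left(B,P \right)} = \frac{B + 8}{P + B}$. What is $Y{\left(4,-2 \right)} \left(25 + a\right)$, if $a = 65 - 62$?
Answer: $168$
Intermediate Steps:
$Y{\left(B,P \right)} = \frac{8 + B}{B + P}$
$a = 3$
$Y{\left(4,-2 \right)} \left(25 + a\right) = \frac{8 + 4}{4 - 2} \left(25 + 3\right) = \frac{1}{2} \cdot 12 \cdot 28 = 6 \cdot 28 = 168$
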